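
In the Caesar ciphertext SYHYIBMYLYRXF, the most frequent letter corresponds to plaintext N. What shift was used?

11

The most frequent ciphertext letter is Y (appears 4 times).
Y is position 24; N is position 13.
Shift = 11.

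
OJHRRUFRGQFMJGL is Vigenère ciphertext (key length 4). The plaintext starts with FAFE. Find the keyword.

JJCN

Subtract each crib letter from the matching ciphertext letter (mod 26):
O(14)−F(5)=9 → J
J(9)−A(0)=9 → J
H(7)−F(5)=2 → C
R(17)−E(4)=13 → N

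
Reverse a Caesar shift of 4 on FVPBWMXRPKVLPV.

F(5): 5−4=1 → B
V(21): 21−4=17 → R
P(15): 15−4=11 → L
B(1): 1−4=-3≡23 → X
W(22): 22−4=18 → S
M(12): 12−4=8 → I
X(23): 23−4=19 → T
R(17): 17−4=13 → N
P(15): 15−4=11 → L
K(10): 10−4=6 → G
V(21): 21−4=17 → R
L(11): 11−4=7 → H
P(15): 15−4=11 → L
V(21): 21−4=17 → R

BRLXSITNLGRHLR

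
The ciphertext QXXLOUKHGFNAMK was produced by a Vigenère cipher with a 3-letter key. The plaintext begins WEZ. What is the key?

Subtract each crib letter from the matching ciphertext letter (mod 26):
Q(16)−W(22)=-6≡20 → U
X(23)−E(4)=19 → T
X(23)−Z(25)=-2≡24 → Y

UTY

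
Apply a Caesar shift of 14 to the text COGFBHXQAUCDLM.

C(2): 2+14=16 → Q
O(14): 14+14=28≡2 → C
G(6): 6+14=20 → U
F(5): 5+14=19 → T
B(1): 1+14=15 → P
H(7): 7+14=21 → V
X(23): 23+14=37≡11 → L
Q(16): 16+14=30≡4 → E
A(0): 0+14=14 → O
U(20): 20+14=34≡8 → I
C(2): 2+14=16 → Q
D(3): 3+14=17 → R
L(11): 11+14=25 → Z
M(12): 12+14=26≡0 → A

QCUTPVLEOIQRZA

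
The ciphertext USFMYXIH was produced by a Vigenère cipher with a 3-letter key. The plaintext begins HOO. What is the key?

NER

Subtract each crib letter from the matching ciphertext letter (mod 26):
U(20)−H(7)=13 → N
S(18)−O(14)=4 → E
F(5)−O(14)=-9≡17 → R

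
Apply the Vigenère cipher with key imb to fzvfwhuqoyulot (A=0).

nlwniiccpggmwf

Repeat the key across the message: imbimbimbimbim
f(5)+i(8): 13 → n
z(25)+m(12): 37≡11 → l
v(21)+b(1): 22 → w
f(5)+i(8): 13 → n
w(22)+m(12): 34≡8 → i
h(7)+b(1): 8 → i
u(20)+i(8): 28≡2 → c
q(16)+m(12): 28≡2 → c
o(14)+b(1): 15 → p
y(24)+i(8): 32≡6 → g
u(20)+m(12): 32≡6 → g
l(11)+b(1): 12 → m
o(14)+i(8): 22 → w
t(19)+m(12): 31≡5 → f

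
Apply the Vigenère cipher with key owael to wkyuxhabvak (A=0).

kgyyivwbzly

Repeat the key across the message: owaelowaelo
w(22)+o(14): 36≡10 → k
k(10)+w(22): 32≡6 → g
y(24)+a(0): 24 → y
u(20)+e(4): 24 → y
x(23)+l(11): 34≡8 → i
h(7)+o(14): 21 → v
a(0)+w(22): 22 → w
b(1)+a(0): 1 → b
v(21)+e(4): 25 → z
a(0)+l(11): 11 → l
k(10)+o(14): 24 → y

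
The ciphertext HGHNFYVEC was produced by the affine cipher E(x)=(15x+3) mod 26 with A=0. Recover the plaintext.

CVCSORWHT

The inverse of 15 mod 26 is 7, since 15·7=105≡1. Apply D(y)=7·(y−3) mod 26:
H(7): 7·(7−3)=28≡2 → C
G(6): 7·(6−3)=21 → V
H(7): 7·(7−3)=28≡2 → C
N(13): 7·(13−3)=70≡18 → S
F(5): 7·(5−3)=14 → O
Y(24): 7·(24−3)=147≡17 → R
V(21): 7·(21−3)=126≡22 → W
E(4): 7·(4−3)=7 → H
C(2): 7·(2−3)=-7≡19 → T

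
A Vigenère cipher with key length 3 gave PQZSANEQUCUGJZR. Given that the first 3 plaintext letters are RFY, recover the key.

YLB

Subtract each crib letter from the matching ciphertext letter (mod 26):
P(15)−R(17)=-2≡24 → Y
Q(16)−F(5)=11 → L
Z(25)−Y(24)=1 → B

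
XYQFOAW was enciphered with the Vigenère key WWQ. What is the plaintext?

BCAJSKA

Repeat the key across the ciphertext: WWQWWQW
X(23)−W(22): 1 → B
Y(24)−W(22): 2 → C
Q(16)−Q(16): 0 → A
F(5)−W(22): -17≡9 → J
O(14)−W(22): -8≡18 → S
A(0)−Q(16): -16≡10 → K
W(22)−W(22): 0 → A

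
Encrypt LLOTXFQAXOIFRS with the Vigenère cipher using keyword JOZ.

Repeat the key across the message: JOZJOZJOZJOZJO
L(11)+J(9): 20 → U
L(11)+O(14): 25 → Z
O(14)+Z(25): 39≡13 → N
T(19)+J(9): 28≡2 → C
X(23)+O(14): 37≡11 → L
F(5)+Z(25): 30≡4 → E
Q(16)+J(9): 25 → Z
A(0)+O(14): 14 → O
X(23)+Z(25): 48≡22 → W
O(14)+J(9): 23 → X
I(8)+O(14): 22 → W
F(5)+Z(25): 30≡4 → E
R(17)+J(9): 26≡0 → A
S(18)+O(14): 32≡6 → G

UZNCLEZOWXWEAG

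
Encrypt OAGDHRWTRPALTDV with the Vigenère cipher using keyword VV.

JVBYCMROMKVGOYQ

Repeat the key across the message: VVVVVVVVVVVVVVV
O(14)+V(21): 35≡9 → J
A(0)+V(21): 21 → V
G(6)+V(21): 27≡1 → B
D(3)+V(21): 24 → Y
H(7)+V(21): 28≡2 → C
R(17)+V(21): 38≡12 → M
W(22)+V(21): 43≡17 → R
T(19)+V(21): 40≡14 → O
R(17)+V(21): 38≡12 → M
P(15)+V(21): 36≡10 → K
A(0)+V(21): 21 → V
L(11)+V(21): 32≡6 → G
T(19)+V(21): 40≡14 → O
D(3)+V(21): 24 → Y
V(21)+V(21): 42≡16 → Q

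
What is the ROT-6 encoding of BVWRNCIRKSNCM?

B(1): 1+6=7 → H
V(21): 21+6=27≡1 → B
W(22): 22+6=28≡2 → C
R(17): 17+6=23 → X
N(13): 13+6=19 → T
C(2): 2+6=8 → I
I(8): 8+6=14 → O
R(17): 17+6=23 → X
K(10): 10+6=16 → Q
S(18): 18+6=24 → Y
N(13): 13+6=19 → T
C(2): 2+6=8 → I
M(12): 12+6=18 → S

HBCXTIOXQYTIS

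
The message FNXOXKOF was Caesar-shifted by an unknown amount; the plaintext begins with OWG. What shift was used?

17

From the crib: F(5)−O(14)=-9≡17, so the shift is 17.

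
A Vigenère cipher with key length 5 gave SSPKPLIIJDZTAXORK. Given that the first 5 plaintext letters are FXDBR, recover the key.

NVMJY

Subtract each crib letter from the matching ciphertext letter (mod 26):
S(18)−F(5)=13 → N
S(18)−X(23)=-5≡21 → V
P(15)−D(3)=12 → M
K(10)−B(1)=9 → J
P(15)−R(17)=-2≡24 → Y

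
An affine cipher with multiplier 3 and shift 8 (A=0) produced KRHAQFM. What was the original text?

SDRGUZK

The inverse of 3 mod 26 is 9, since 3·9=27≡1. Apply D(y)=9·(y−8) mod 26:
K(10): 9·(10−8)=18 → S
R(17): 9·(17−8)=81≡3 → D
H(7): 9·(7−8)=-9≡17 → R
A(0): 9·(0−8)=-72≡6 → G
Q(16): 9·(16−8)=72≡20 → U
F(5): 9·(5−8)=-27≡25 → Z
M(12): 9·(12−8)=36≡10 → K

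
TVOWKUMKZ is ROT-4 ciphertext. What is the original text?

PRKSGQIGV

T(19): 19−4=15 → P
V(21): 21−4=17 → R
O(14): 14−4=10 → K
W(22): 22−4=18 → S
K(10): 10−4=6 → G
U(20): 20−4=16 → Q
M(12): 12−4=8 → I
K(10): 10−4=6 → G
Z(25): 25−4=21 → V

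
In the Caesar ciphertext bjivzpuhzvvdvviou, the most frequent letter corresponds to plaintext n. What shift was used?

8

The most frequent ciphertext letter is v (appears 5 times).
v is position 21; n is position 13.
Shift = 8.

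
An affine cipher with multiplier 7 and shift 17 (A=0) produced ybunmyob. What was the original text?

butsdbhu

The inverse of 7 mod 26 is 15, since 7·15=105≡1. Apply D(y)=15·(y−17) mod 26:
y(24): 15·(24−17)=105≡1 → b
b(1): 15·(1−17)=-240≡20 → u
u(20): 15·(20−17)=45≡19 → t
n(13): 15·(13−17)=-60≡18 → s
m(12): 15·(12−17)=-75≡3 → d
y(24): 15·(24−17)=105≡1 → b
o(14): 15·(14−17)=-45≡7 → h
b(1): 15·(1−17)=-240≡20 → u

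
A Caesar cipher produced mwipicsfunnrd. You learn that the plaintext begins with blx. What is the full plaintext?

blxexrhujccgs

From the crib: m(12)−b(1)=11, so the shift is 11.
Subtract 11 from each ciphertext letter:
m(12): 12−11=1 → b
w(22): 22−11=11 → l
i(8): 8−11=-3≡23 → x
p(15): 15−11=4 → e
i(8): 8−11=-3≡23 → x
c(2): 2−11=-9≡17 → r
s(18): 18−11=7 → h
f(5): 5−11=-6≡20 → u
u(20): 20−11=9 → j
n(13): 13−11=2 → c
n(13): 13−11=2 → c
r(17): 17−11=6 → g
d(3): 3−11=-8≡18 → s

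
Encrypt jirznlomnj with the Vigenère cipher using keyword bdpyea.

Repeat the key across the message: bdpyeabdpy
j(9)+b(1): 10 → k
i(8)+d(3): 11 → l
r(17)+p(15): 32≡6 → g
z(25)+y(24): 49≡23 → x
n(13)+e(4): 17 → r
l(11)+a(0): 11 → l
o(14)+b(1): 15 → p
m(12)+d(3): 15 → p
n(13)+p(15): 28≡2 → c
j(9)+y(24): 33≡7 → h

klgxrlppch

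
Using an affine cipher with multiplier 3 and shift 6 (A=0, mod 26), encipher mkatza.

qkgldg

m(12): 3·12+6=42≡16 → q
k(10): 3·10+6=36≡10 → k
a(0): 3·0+6=6 → g
t(19): 3·19+6=63≡11 → l
z(25): 3·25+6=81≡3 → d
a(0): 3·0+6=6 → g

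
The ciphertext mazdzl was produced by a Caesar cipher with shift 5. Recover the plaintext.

hvuyug

m(12): 12−5=7 → h
a(0): 0−5=-5≡21 → v
z(25): 25−5=20 → u
d(3): 3−5=-2≡24 → y
z(25): 25−5=20 → u
l(11): 11−5=6 → g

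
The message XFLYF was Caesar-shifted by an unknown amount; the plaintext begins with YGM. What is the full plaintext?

YGMZG

From the crib: X(23)−Y(24)=-1≡25, so the shift is 25.
Subtract 25 from each ciphertext letter:
X(23): 23−25=-2≡24 → Y
F(5): 5−25=-20≡6 → G
L(11): 11−25=-14≡12 → M
Y(24): 24−25=-1≡25 → Z
F(5): 5−25=-20≡6 → G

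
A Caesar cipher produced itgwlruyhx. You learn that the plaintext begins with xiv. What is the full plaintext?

From the crib: i(8)−x(23)=-15≡11, so the shift is 11.
Subtract 11 from each ciphertext letter:
i(8): 8−11=-3≡23 → x
t(19): 19−11=8 → i
g(6): 6−11=-5≡21 → v
w(22): 22−11=11 → l
l(11): 11−11=0 → a
r(17): 17−11=6 → g
u(20): 20−11=9 → j
y(24): 24−11=13 → n
h(7): 7−11=-4≡22 → w
x(23): 23−11=12 → m

xivlagjnwm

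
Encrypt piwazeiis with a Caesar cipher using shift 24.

nguyxcggq

p(15): 15+24=39≡13 → n
i(8): 8+24=32≡6 → g
w(22): 22+24=46≡20 → u
a(0): 0+24=24 → y
z(25): 25+24=49≡23 → x
e(4): 4+24=28≡2 → c
i(8): 8+24=32≡6 → g
i(8): 8+24=32≡6 → g
s(18): 18+24=42≡16 → q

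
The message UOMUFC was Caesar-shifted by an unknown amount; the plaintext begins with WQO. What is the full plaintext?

From the crib: U(20)−W(22)=-2≡24, so the shift is 24.
Subtract 24 from each ciphertext letter:
U(20): 20−24=-4≡22 → W
O(14): 14−24=-10≡16 → Q
M(12): 12−24=-12≡14 → O
U(20): 20−24=-4≡22 → W
F(5): 5−24=-19≡7 → H
C(2): 2−24=-22≡4 → E

WQOWHE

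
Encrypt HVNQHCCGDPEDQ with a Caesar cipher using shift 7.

H(7): 7+7=14 → O
V(21): 21+7=28≡2 → C
N(13): 13+7=20 → U
Q(16): 16+7=23 → X
H(7): 7+7=14 → O
C(2): 2+7=9 → J
C(2): 2+7=9 → J
G(6): 6+7=13 → N
D(3): 3+7=10 → K
P(15): 15+7=22 → W
E(4): 4+7=11 → L
D(3): 3+7=10 → K
Q(16): 16+7=23 → X

OCUXOJJNKWLKX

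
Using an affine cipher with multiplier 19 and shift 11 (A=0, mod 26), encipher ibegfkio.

hejvcthr

i(8): 19·8+11=163≡7 → h
b(1): 19·1+11=30≡4 → e
e(4): 19·4+11=87≡9 → j
g(6): 19·6+11=125≡21 → v
f(5): 19·5+11=106≡2 → c
k(10): 19·10+11=201≡19 → t
i(8): 19·8+11=163≡7 → h
o(14): 19·14+11=277≡17 → r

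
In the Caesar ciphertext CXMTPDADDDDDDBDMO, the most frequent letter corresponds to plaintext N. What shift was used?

16

The most frequent ciphertext letter is D (appears 8 times).
D is position 3; N is position 13.
Shift = -10≡16.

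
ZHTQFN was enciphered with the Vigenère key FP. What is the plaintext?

Repeat the key across the ciphertext: FPFPFP
Z(25)−F(5): 20 → U
H(7)−P(15): -8≡18 → S
T(19)−F(5): 14 → O
Q(16)−P(15): 1 → B
F(5)−F(5): 0 → A
N(13)−P(15): -2≡24 → Y

USOBAY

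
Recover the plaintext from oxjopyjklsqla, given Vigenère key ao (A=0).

Repeat the key across the ciphertext: aoaoaoaoaoaoa
o(14)−a(0): 14 → o
x(23)−o(14): 9 → j
j(9)−a(0): 9 → j
o(14)−o(14): 0 → a
p(15)−a(0): 15 → p
y(24)−o(14): 10 → k
j(9)−a(0): 9 → j
k(10)−o(14): -4≡22 → w
l(11)−a(0): 11 → l
s(18)−o(14): 4 → e
q(16)−a(0): 16 → q
l(11)−o(14): -3≡23 → x
a(0)−a(0): 0 → a

ojjapkjwleqxa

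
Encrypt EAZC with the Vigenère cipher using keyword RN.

VNQP

Repeat the key across the message: RNRN
E(4)+R(17): 21 → V
A(0)+N(13): 13 → N
Z(25)+R(17): 42≡16 → Q
C(2)+N(13): 15 → P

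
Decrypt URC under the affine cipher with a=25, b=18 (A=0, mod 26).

The inverse of 25 mod 26 is 25, since 25·25=625≡1. Apply D(y)=25·(y−18) mod 26:
U(20): 25·(20−18)=50≡24 → Y
R(17): 25·(17−18)=-25≡1 → B
C(2): 25·(2−18)=-400≡16 → Q

YBQ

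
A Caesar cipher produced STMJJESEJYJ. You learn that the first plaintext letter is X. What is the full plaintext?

XYROOJXJODO

From the crib: S(18)−X(23)=-5≡21, so the shift is 21.
Subtract 21 from each ciphertext letter:
S(18): 18−21=-3≡23 → X
T(19): 19−21=-2≡24 → Y
M(12): 12−21=-9≡17 → R
J(9): 9−21=-12≡14 → O
J(9): 9−21=-12≡14 → O
E(4): 4−21=-17≡9 → J
S(18): 18−21=-3≡23 → X
E(4): 4−21=-17≡9 → J
J(9): 9−21=-12≡14 → O
Y(24): 24−21=3 → D
J(9): 9−21=-12≡14 → O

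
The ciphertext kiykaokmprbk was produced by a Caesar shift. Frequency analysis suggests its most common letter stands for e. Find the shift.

6

The most frequent ciphertext letter is k (appears 4 times).
k is position 10; e is position 4.
Shift = 6.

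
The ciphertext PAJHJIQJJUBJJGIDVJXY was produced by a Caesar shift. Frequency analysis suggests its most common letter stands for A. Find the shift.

The most frequent ciphertext letter is J (appears 7 times).
J is position 9; A is position 0.
Shift = 9.

9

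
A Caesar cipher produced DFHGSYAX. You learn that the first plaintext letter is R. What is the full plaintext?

RTVUGMOL

From the crib: D(3)−R(17)=-14≡12, so the shift is 12.
Subtract 12 from each ciphertext letter:
D(3): 3−12=-9≡17 → R
F(5): 5−12=-7≡19 → T
H(7): 7−12=-5≡21 → V
G(6): 6−12=-6≡20 → U
S(18): 18−12=6 → G
Y(24): 24−12=12 → M
A(0): 0−12=-12≡14 → O
X(23): 23−12=11 → L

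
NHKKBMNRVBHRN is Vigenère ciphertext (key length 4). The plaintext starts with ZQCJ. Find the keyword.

ORIB

Subtract each crib letter from the matching ciphertext letter (mod 26):
N(13)−Z(25)=-12≡14 → O
H(7)−Q(16)=-9≡17 → R
K(10)−C(2)=8 → I
K(10)−J(9)=1 → B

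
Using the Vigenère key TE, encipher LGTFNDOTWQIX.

EKMJGHHXPUBB

Repeat the key across the message: TETETETETETE
L(11)+T(19): 30≡4 → E
G(6)+E(4): 10 → K
T(19)+T(19): 38≡12 → M
F(5)+E(4): 9 → J
N(13)+T(19): 32≡6 → G
D(3)+E(4): 7 → H
O(14)+T(19): 33≡7 → H
T(19)+E(4): 23 → X
W(22)+T(19): 41≡15 → P
Q(16)+E(4): 20 → U
I(8)+T(19): 27≡1 → B
X(23)+E(4): 27≡1 → B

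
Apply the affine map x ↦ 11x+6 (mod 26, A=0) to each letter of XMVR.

ZIDL

X(23): 11·23+6=259≡25 → Z
M(12): 11·12+6=138≡8 → I
V(21): 11·21+6=237≡3 → D
R(17): 11·17+6=193≡11 → L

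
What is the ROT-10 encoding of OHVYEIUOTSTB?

YRFIOSEYDCDL

O(14): 14+10=24 → Y
H(7): 7+10=17 → R
V(21): 21+10=31≡5 → F
Y(24): 24+10=34≡8 → I
E(4): 4+10=14 → O
I(8): 8+10=18 → S
U(20): 20+10=30≡4 → E
O(14): 14+10=24 → Y
T(19): 19+10=29≡3 → D
S(18): 18+10=28≡2 → C
T(19): 19+10=29≡3 → D
B(1): 1+10=11 → L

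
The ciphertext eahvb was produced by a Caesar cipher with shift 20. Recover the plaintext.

e(4): 4−20=-16≡10 → k
a(0): 0−20=-20≡6 → g
h(7): 7−20=-13≡13 → n
v(21): 21−20=1 → b
b(1): 1−20=-19≡7 → h

kgnbh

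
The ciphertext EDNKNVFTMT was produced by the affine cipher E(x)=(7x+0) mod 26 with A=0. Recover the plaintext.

ITNUNDXZYZ

The inverse of 7 mod 26 is 15, since 7·15=105≡1. Apply D(y)=15·(y−0) mod 26:
E(4): 15·(4−0)=60≡8 → I
D(3): 15·(3−0)=45≡19 → T
N(13): 15·(13−0)=195≡13 → N
K(10): 15·(10−0)=150≡20 → U
N(13): 15·(13−0)=195≡13 → N
V(21): 15·(21−0)=315≡3 → D
F(5): 15·(5−0)=75≡23 → X
T(19): 15·(19−0)=285≡25 → Z
M(12): 15·(12−0)=180≡24 → Y
T(19): 15·(19−0)=285≡25 → Z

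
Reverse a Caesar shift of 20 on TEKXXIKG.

ZKQDDOQM

T(19): 19−20=-1≡25 → Z
E(4): 4−20=-16≡10 → K
K(10): 10−20=-10≡16 → Q
X(23): 23−20=3 → D
X(23): 23−20=3 → D
I(8): 8−20=-12≡14 → O
K(10): 10−20=-10≡16 → Q
G(6): 6−20=-14≡12 → M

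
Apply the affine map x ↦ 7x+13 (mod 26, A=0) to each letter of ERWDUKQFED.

E(4): 7·4+13=41≡15 → P
R(17): 7·17+13=132≡2 → C
W(22): 7·22+13=167≡11 → L
D(3): 7·3+13=34≡8 → I
U(20): 7·20+13=153≡23 → X
K(10): 7·10+13=83≡5 → F
Q(16): 7·16+13=125≡21 → V
F(5): 7·5+13=48≡22 → W
E(4): 7·4+13=41≡15 → P
D(3): 7·3+13=34≡8 → I

PCLIXFVWPI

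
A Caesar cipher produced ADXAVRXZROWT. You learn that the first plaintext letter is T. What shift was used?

7

From the crib: A(0)−T(19)=-19≡7, so the shift is 7.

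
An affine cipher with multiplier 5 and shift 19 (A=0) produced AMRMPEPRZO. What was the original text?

RJKJUXUKWZ

The inverse of 5 mod 26 is 21, since 5·21=105≡1. Apply D(y)=21·(y−19) mod 26:
A(0): 21·(0−19)=-399≡17 → R
M(12): 21·(12−19)=-147≡9 → J
R(17): 21·(17−19)=-42≡10 → K
M(12): 21·(12−19)=-147≡9 → J
P(15): 21·(15−19)=-84≡20 → U
E(4): 21·(4−19)=-315≡23 → X
P(15): 21·(15−19)=-84≡20 → U
R(17): 21·(17−19)=-42≡10 → K
Z(25): 21·(25−19)=126≡22 → W
O(14): 21·(14−19)=-105≡25 → Z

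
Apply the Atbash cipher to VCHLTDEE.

EXSOGWVV

V(21) → E(4)
C(2) → X(23)
H(7) → S(18)
L(11) → O(14)
T(19) → G(6)
D(3) → W(22)
E(4) → V(21)
E(4) → V(21)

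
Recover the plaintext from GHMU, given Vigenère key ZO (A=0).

Repeat the key across the ciphertext: ZOZO
G(6)−Z(25): -19≡7 → H
H(7)−O(14): -7≡19 → T
M(12)−Z(25): -13≡13 → N
U(20)−O(14): 6 → G

HTNG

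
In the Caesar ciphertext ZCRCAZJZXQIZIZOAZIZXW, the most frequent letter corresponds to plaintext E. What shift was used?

The most frequent ciphertext letter is Z (appears 7 times).
Z is position 25; E is position 4.
Shift = 21.

21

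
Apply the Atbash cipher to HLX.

H(7) → S(18)
L(11) → O(14)
X(23) → C(2)

SOC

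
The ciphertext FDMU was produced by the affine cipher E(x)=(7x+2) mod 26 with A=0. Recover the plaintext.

TPUK

The inverse of 7 mod 26 is 15, since 7·15=105≡1. Apply D(y)=15·(y−2) mod 26:
F(5): 15·(5−2)=45≡19 → T
D(3): 15·(3−2)=15 → P
M(12): 15·(12−2)=150≡20 → U
U(20): 15·(20−2)=270≡10 → K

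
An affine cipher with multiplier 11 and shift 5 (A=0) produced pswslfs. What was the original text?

The inverse of 11 mod 26 is 19, since 11·19=209≡1. Apply D(y)=19·(y−5) mod 26:
p(15): 19·(15−5)=190≡8 → i
s(18): 19·(18−5)=247≡13 → n
w(22): 19·(22−5)=323≡11 → l
s(18): 19·(18−5)=247≡13 → n
l(11): 19·(11−5)=114≡10 → k
f(5): 19·(5−5)=0 → a
s(18): 19·(18−5)=247≡13 → n

inlnkan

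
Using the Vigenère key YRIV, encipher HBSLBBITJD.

Repeat the key across the message: YRIVYRIVYR
H(7)+Y(24): 31≡5 → F
B(1)+R(17): 18 → S
S(18)+I(8): 26≡0 → A
L(11)+V(21): 32≡6 → G
B(1)+Y(24): 25 → Z
B(1)+R(17): 18 → S
I(8)+I(8): 16 → Q
T(19)+V(21): 40≡14 → O
J(9)+Y(24): 33≡7 → H
D(3)+R(17): 20 → U

FSAGZSQOHU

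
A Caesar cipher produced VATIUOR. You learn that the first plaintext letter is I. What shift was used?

13

From the crib: V(21)−I(8)=13, so the shift is 13.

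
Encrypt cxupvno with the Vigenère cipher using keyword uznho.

Repeat the key across the message: uznhouz
c(2)+u(20): 22 → w
x(23)+z(25): 48≡22 → w
u(20)+n(13): 33≡7 → h
p(15)+h(7): 22 → w
v(21)+o(14): 35≡9 → j
n(13)+u(20): 33≡7 → h
o(14)+z(25): 39≡13 → n

wwhwjhn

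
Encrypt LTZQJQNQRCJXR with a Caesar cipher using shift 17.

L(11): 11+17=28≡2 → C
T(19): 19+17=36≡10 → K
Z(25): 25+17=42≡16 → Q
Q(16): 16+17=33≡7 → H
J(9): 9+17=26≡0 → A
Q(16): 16+17=33≡7 → H
N(13): 13+17=30≡4 → E
Q(16): 16+17=33≡7 → H
R(17): 17+17=34≡8 → I
C(2): 2+17=19 → T
J(9): 9+17=26≡0 → A
X(23): 23+17=40≡14 → O
R(17): 17+17=34≡8 → I

CKQHAHEHITAOI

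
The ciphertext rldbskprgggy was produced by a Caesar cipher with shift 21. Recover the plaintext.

wqigxpuwllld

r(17): 17−21=-4≡22 → w
l(11): 11−21=-10≡16 → q
d(3): 3−21=-18≡8 → i
b(1): 1−21=-20≡6 → g
s(18): 18−21=-3≡23 → x
k(10): 10−21=-11≡15 → p
p(15): 15−21=-6≡20 → u
r(17): 17−21=-4≡22 → w
g(6): 6−21=-15≡11 → l
g(6): 6−21=-15≡11 → l
g(6): 6−21=-15≡11 → l
y(24): 24−21=3 → d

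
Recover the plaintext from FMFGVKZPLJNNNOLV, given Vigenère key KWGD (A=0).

VQZDLOTMBNHKDSFS

Repeat the key across the ciphertext: KWGDKWGDKWGDKWGD
F(5)−K(10): -5≡21 → V
M(12)−W(22): -10≡16 → Q
F(5)−G(6): -1≡25 → Z
G(6)−D(3): 3 → D
V(21)−K(10): 11 → L
K(10)−W(22): -12≡14 → O
Z(25)−G(6): 19 → T
P(15)−D(3): 12 → M
L(11)−K(10): 1 → B
J(9)−W(22): -13≡13 → N
N(13)−G(6): 7 → H
N(13)−D(3): 10 → K
N(13)−K(10): 3 → D
O(14)−W(22): -8≡18 → S
L(11)−G(6): 5 → F
V(21)−D(3): 18 → S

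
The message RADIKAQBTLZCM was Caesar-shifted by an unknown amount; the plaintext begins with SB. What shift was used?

25

From the crib: R(17)−S(18)=-1≡25, so the shift is 25.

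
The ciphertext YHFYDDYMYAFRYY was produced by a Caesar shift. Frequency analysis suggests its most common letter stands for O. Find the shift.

10

The most frequent ciphertext letter is Y (appears 6 times).
Y is position 24; O is position 14.
Shift = 10.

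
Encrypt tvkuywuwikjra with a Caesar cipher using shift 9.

cetdhfdfrtsaj

t(19): 19+9=28≡2 → c
v(21): 21+9=30≡4 → e
k(10): 10+9=19 → t
u(20): 20+9=29≡3 → d
y(24): 24+9=33≡7 → h
w(22): 22+9=31≡5 → f
u(20): 20+9=29≡3 → d
w(22): 22+9=31≡5 → f
i(8): 8+9=17 → r
k(10): 10+9=19 → t
j(9): 9+9=18 → s
r(17): 17+9=26≡0 → a
a(0): 0+9=9 → j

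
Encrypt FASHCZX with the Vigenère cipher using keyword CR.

Repeat the key across the message: CRCRCRC
F(5)+C(2): 7 → H
A(0)+R(17): 17 → R
S(18)+C(2): 20 → U
H(7)+R(17): 24 → Y
C(2)+C(2): 4 → E
Z(25)+R(17): 42≡16 → Q
X(23)+C(2): 25 → Z

HRUYEQZ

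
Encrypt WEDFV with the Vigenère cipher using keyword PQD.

Repeat the key across the message: PQDPQ
W(22)+P(15): 37≡11 → L
E(4)+Q(16): 20 → U
D(3)+D(3): 6 → G
F(5)+P(15): 20 → U
V(21)+Q(16): 37≡11 → L

LUGUL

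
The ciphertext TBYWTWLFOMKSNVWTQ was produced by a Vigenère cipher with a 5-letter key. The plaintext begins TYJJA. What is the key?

Subtract each crib letter from the matching ciphertext letter (mod 26):
T(19)−T(19)=0 → A
B(1)−Y(24)=-23≡3 → D
Y(24)−J(9)=15 → P
W(22)−J(9)=13 → N
T(19)−A(0)=19 → T

ADPNT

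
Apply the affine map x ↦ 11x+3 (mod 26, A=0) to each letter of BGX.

B(1): 11·1+3=14 → O
G(6): 11·6+3=69≡17 → R
X(23): 11·23+3=256≡22 → W

ORW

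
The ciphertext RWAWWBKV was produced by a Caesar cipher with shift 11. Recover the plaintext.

R(17): 17−11=6 → G
W(22): 22−11=11 → L
A(0): 0−11=-11≡15 → P
W(22): 22−11=11 → L
W(22): 22−11=11 → L
B(1): 1−11=-10≡16 → Q
K(10): 10−11=-1≡25 → Z
V(21): 21−11=10 → K

GLPLLQZK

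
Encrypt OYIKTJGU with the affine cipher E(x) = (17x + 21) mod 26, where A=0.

O(14): 17·14+21=259≡25 → Z
Y(24): 17·24+21=429≡13 → N
I(8): 17·8+21=157≡1 → B
K(10): 17·10+21=191≡9 → J
T(19): 17·19+21=344≡6 → G
J(9): 17·9+21=174≡18 → S
G(6): 17·6+21=123≡19 → T
U(20): 17·20+21=361≡23 → X

ZNBJGSTX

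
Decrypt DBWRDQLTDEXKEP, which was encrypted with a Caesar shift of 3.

AYTOANIQABUHBM

D(3): 3−3=0 → A
B(1): 1−3=-2≡24 → Y
W(22): 22−3=19 → T
R(17): 17−3=14 → O
D(3): 3−3=0 → A
Q(16): 16−3=13 → N
L(11): 11−3=8 → I
T(19): 19−3=16 → Q
D(3): 3−3=0 → A
E(4): 4−3=1 → B
X(23): 23−3=20 → U
K(10): 10−3=7 → H
E(4): 4−3=1 → B
P(15): 15−3=12 → M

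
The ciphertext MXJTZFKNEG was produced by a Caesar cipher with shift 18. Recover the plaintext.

M(12): 12−18=-6≡20 → U
X(23): 23−18=5 → F
J(9): 9−18=-9≡17 → R
T(19): 19−18=1 → B
Z(25): 25−18=7 → H
F(5): 5−18=-13≡13 → N
K(10): 10−18=-8≡18 → S
N(13): 13−18=-5≡21 → V
E(4): 4−18=-14≡12 → M
G(6): 6−18=-12≡14 → O

UFRBHNSVMO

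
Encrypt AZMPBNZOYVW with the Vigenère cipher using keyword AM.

ALMBBZZAYHW

Repeat the key across the message: AMAMAMAMAMA
A(0)+A(0): 0 → A
Z(25)+M(12): 37≡11 → L
M(12)+A(0): 12 → M
P(15)+M(12): 27≡1 → B
B(1)+A(0): 1 → B
N(13)+M(12): 25 → Z
Z(25)+A(0): 25 → Z
O(14)+M(12): 26≡0 → A
Y(24)+A(0): 24 → Y
V(21)+M(12): 33≡7 → H
W(22)+A(0): 22 → W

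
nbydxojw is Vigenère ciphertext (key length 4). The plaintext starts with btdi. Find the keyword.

mivv

Subtract each crib letter from the matching ciphertext letter (mod 26):
n(13)−b(1)=12 → m
b(1)−t(19)=-18≡8 → i
y(24)−d(3)=21 → v
d(3)−i(8)=-5≡21 → v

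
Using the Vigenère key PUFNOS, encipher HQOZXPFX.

Repeat the key across the message: PUFNOSPU
H(7)+P(15): 22 → W
Q(16)+U(20): 36≡10 → K
O(14)+F(5): 19 → T
Z(25)+N(13): 38≡12 → M
X(23)+O(14): 37≡11 → L
P(15)+S(18): 33≡7 → H
F(5)+P(15): 20 → U
X(23)+U(20): 43≡17 → R

WKTMLHUR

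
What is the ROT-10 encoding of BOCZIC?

LYMJSM

B(1): 1+10=11 → L
O(14): 14+10=24 → Y
C(2): 2+10=12 → M
Z(25): 25+10=35≡9 → J
I(8): 8+10=18 → S
C(2): 2+10=12 → M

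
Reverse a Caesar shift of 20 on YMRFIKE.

Y(24): 24−20=4 → E
M(12): 12−20=-8≡18 → S
R(17): 17−20=-3≡23 → X
F(5): 5−20=-15≡11 → L
I(8): 8−20=-12≡14 → O
K(10): 10−20=-10≡16 → Q
E(4): 4−20=-16≡10 → K

ESXLOQK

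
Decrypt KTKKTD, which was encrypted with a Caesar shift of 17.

TCTTCM

K(10): 10−17=-7≡19 → T
T(19): 19−17=2 → C
K(10): 10−17=-7≡19 → T
K(10): 10−17=-7≡19 → T
T(19): 19−17=2 → C
D(3): 3−17=-14≡12 → M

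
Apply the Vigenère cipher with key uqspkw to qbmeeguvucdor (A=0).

kretocolmrnkl

Repeat the key across the message: uqspkwuqspkwu
q(16)+u(20): 36≡10 → k
b(1)+q(16): 17 → r
m(12)+s(18): 30≡4 → e
e(4)+p(15): 19 → t
e(4)+k(10): 14 → o
g(6)+w(22): 28≡2 → c
u(20)+u(20): 40≡14 → o
v(21)+q(16): 37≡11 → l
u(20)+s(18): 38≡12 → m
c(2)+p(15): 17 → r
d(3)+k(10): 13 → n
o(14)+w(22): 36≡10 → k
r(17)+u(20): 37≡11 → l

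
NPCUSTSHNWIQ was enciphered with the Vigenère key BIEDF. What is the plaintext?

Repeat the key across the ciphertext: BIEDFBIEDFBI
N(13)−B(1): 12 → M
P(15)−I(8): 7 → H
C(2)−E(4): -2≡24 → Y
U(20)−D(3): 17 → R
S(18)−F(5): 13 → N
T(19)−B(1): 18 → S
S(18)−I(8): 10 → K
H(7)−E(4): 3 → D
N(13)−D(3): 10 → K
W(22)−F(5): 17 → R
I(8)−B(1): 7 → H
Q(16)−I(8): 8 → I

MHYRNSKDKRHI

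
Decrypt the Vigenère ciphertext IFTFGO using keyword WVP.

Repeat the key across the ciphertext: WVPWVP
I(8)−W(22): -14≡12 → M
F(5)−V(21): -16≡10 → K
T(19)−P(15): 4 → E
F(5)−W(22): -17≡9 → J
G(6)−V(21): -15≡11 → L
O(14)−P(15): -1≡25 → Z

MKEJLZ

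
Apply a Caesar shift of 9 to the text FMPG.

OVYP

F(5): 5+9=14 → O
M(12): 12+9=21 → V
P(15): 15+9=24 → Y
G(6): 6+9=15 → P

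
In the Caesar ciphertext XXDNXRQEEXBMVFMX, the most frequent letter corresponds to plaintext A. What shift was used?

The most frequent ciphertext letter is X (appears 5 times).
X is position 23; A is position 0.
Shift = 23.

23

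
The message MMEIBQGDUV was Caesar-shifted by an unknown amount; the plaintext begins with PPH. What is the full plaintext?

PPHLETJGXY

From the crib: M(12)−P(15)=-3≡23, so the shift is 23.
Subtract 23 from each ciphertext letter:
M(12): 12−23=-11≡15 → P
M(12): 12−23=-11≡15 → P
E(4): 4−23=-19≡7 → H
I(8): 8−23=-15≡11 → L
B(1): 1−23=-22≡4 → E
Q(16): 16−23=-7≡19 → T
G(6): 6−23=-17≡9 → J
D(3): 3−23=-20≡6 → G
U(20): 20−23=-3≡23 → X
V(21): 21−23=-2≡24 → Y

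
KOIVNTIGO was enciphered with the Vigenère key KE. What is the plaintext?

AKYRDPYCE

Repeat the key across the ciphertext: KEKEKEKEK
K(10)−K(10): 0 → A
O(14)−E(4): 10 → K
I(8)−K(10): -2≡24 → Y
V(21)−E(4): 17 → R
N(13)−K(10): 3 → D
T(19)−E(4): 15 → P
I(8)−K(10): -2≡24 → Y
G(6)−E(4): 2 → C
O(14)−K(10): 4 → E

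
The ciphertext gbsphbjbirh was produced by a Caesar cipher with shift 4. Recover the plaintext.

cxoldxfxend

g(6): 6−4=2 → c
b(1): 1−4=-3≡23 → x
s(18): 18−4=14 → o
p(15): 15−4=11 → l
h(7): 7−4=3 → d
b(1): 1−4=-3≡23 → x
j(9): 9−4=5 → f
b(1): 1−4=-3≡23 → x
i(8): 8−4=4 → e
r(17): 17−4=13 → n
h(7): 7−4=3 → d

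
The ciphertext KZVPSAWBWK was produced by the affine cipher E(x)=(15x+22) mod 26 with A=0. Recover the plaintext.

UVTDYCAJAU

The inverse of 15 mod 26 is 7, since 15·7=105≡1. Apply D(y)=7·(y−22) mod 26:
K(10): 7·(10−22)=-84≡20 → U
Z(25): 7·(25−22)=21 → V
V(21): 7·(21−22)=-7≡19 → T
P(15): 7·(15−22)=-49≡3 → D
S(18): 7·(18−22)=-28≡24 → Y
A(0): 7·(0−22)=-154≡2 → C
W(22): 7·(22−22)=0 → A
B(1): 7·(1−22)=-147≡9 → J
W(22): 7·(22−22)=0 → A
K(10): 7·(10−22)=-84≡20 → U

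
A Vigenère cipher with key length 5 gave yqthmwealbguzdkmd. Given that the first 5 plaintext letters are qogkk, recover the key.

icnxc

Subtract each crib letter from the matching ciphertext letter (mod 26):
y(24)−q(16)=8 → i
q(16)−o(14)=2 → c
t(19)−g(6)=13 → n
h(7)−k(10)=-3≡23 → x
m(12)−k(10)=2 → c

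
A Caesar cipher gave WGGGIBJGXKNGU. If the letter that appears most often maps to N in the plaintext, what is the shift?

19

The most frequent ciphertext letter is G (appears 5 times).
G is position 6; N is position 13.
Shift = -7≡19.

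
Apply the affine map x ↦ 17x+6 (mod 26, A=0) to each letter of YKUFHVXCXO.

Y(24): 17·24+6=414≡24 → Y
K(10): 17·10+6=176≡20 → U
U(20): 17·20+6=346≡8 → I
F(5): 17·5+6=91≡13 → N
H(7): 17·7+6=125≡21 → V
V(21): 17·21+6=363≡25 → Z
X(23): 17·23+6=397≡7 → H
C(2): 17·2+6=40≡14 → O
X(23): 17·23+6=397≡7 → H
O(14): 17·14+6=244≡10 → K

YUINVZHOHK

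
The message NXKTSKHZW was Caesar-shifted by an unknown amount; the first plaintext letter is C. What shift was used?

From the crib: N(13)−C(2)=11, so the shift is 11.

11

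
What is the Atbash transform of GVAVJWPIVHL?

TEZEQDKRESO

G(6) → T(19)
V(21) → E(4)
A(0) → Z(25)
V(21) → E(4)
J(9) → Q(16)
W(22) → D(3)
P(15) → K(10)
I(8) → R(17)
V(21) → E(4)
H(7) → S(18)
L(11) → O(14)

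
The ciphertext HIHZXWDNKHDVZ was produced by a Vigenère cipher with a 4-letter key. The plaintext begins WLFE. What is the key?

LXCV

Subtract each crib letter from the matching ciphertext letter (mod 26):
H(7)−W(22)=-15≡11 → L
I(8)−L(11)=-3≡23 → X
H(7)−F(5)=2 → C
Z(25)−E(4)=21 → V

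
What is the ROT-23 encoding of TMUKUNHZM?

T(19): 19+23=42≡16 → Q
M(12): 12+23=35≡9 → J
U(20): 20+23=43≡17 → R
K(10): 10+23=33≡7 → H
U(20): 20+23=43≡17 → R
N(13): 13+23=36≡10 → K
H(7): 7+23=30≡4 → E
Z(25): 25+23=48≡22 → W
M(12): 12+23=35≡9 → J

QJRHRKEWJ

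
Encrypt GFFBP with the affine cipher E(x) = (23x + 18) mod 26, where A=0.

ADDPZ

G(6): 23·6+18=156≡0 → A
F(5): 23·5+18=133≡3 → D
F(5): 23·5+18=133≡3 → D
B(1): 23·1+18=41≡15 → P
P(15): 23·15+18=363≡25 → Z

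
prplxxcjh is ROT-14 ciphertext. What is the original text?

bdbxjjovt

p(15): 15−14=1 → b
r(17): 17−14=3 → d
p(15): 15−14=1 → b
l(11): 11−14=-3≡23 → x
x(23): 23−14=9 → j
x(23): 23−14=9 → j
c(2): 2−14=-12≡14 → o
j(9): 9−14=-5≡21 → v
h(7): 7−14=-7≡19 → t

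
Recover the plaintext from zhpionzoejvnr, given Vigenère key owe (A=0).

lllusjlsavzjd

Repeat the key across the ciphertext: oweoweoweoweo
z(25)−o(14): 11 → l
h(7)−w(22): -15≡11 → l
p(15)−e(4): 11 → l
i(8)−o(14): -6≡20 → u
o(14)−w(22): -8≡18 → s
n(13)−e(4): 9 → j
z(25)−o(14): 11 → l
o(14)−w(22): -8≡18 → s
e(4)−e(4): 0 → a
j(9)−o(14): -5≡21 → v
v(21)−w(22): -1≡25 → z
n(13)−e(4): 9 → j
r(17)−o(14): 3 → d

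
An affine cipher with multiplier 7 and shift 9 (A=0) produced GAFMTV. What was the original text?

HVSTUY

The inverse of 7 mod 26 is 15, since 7·15=105≡1. Apply D(y)=15·(y−9) mod 26:
G(6): 15·(6−9)=-45≡7 → H
A(0): 15·(0−9)=-135≡21 → V
F(5): 15·(5−9)=-60≡18 → S
M(12): 15·(12−9)=45≡19 → T
T(19): 15·(19−9)=150≡20 → U
V(21): 15·(21−9)=180≡24 → Y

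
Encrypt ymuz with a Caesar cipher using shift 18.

qemr

y(24): 24+18=42≡16 → q
m(12): 12+18=30≡4 → e
u(20): 20+18=38≡12 → m
z(25): 25+18=43≡17 → r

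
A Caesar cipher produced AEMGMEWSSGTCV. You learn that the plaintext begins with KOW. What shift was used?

From the crib: A(0)−K(10)=-10≡16, so the shift is 16.

16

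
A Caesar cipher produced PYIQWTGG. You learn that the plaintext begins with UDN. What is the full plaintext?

UDNVBYLL

From the crib: P(15)−U(20)=-5≡21, so the shift is 21.
Subtract 21 from each ciphertext letter:
P(15): 15−21=-6≡20 → U
Y(24): 24−21=3 → D
I(8): 8−21=-13≡13 → N
Q(16): 16−21=-5≡21 → V
W(22): 22−21=1 → B
T(19): 19−21=-2≡24 → Y
G(6): 6−21=-15≡11 → L
G(6): 6−21=-15≡11 → L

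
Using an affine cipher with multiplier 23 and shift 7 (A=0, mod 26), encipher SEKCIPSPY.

FVDBJOFON

S(18): 23·18+7=421≡5 → F
E(4): 23·4+7=99≡21 → V
K(10): 23·10+7=237≡3 → D
C(2): 23·2+7=53≡1 → B
I(8): 23·8+7=191≡9 → J
P(15): 23·15+7=352≡14 → O
S(18): 23·18+7=421≡5 → F
P(15): 23·15+7=352≡14 → O
Y(24): 23·24+7=559≡13 → N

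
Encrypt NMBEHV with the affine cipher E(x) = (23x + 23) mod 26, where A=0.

N(13): 23·13+23=322≡10 → K
M(12): 23·12+23=299≡13 → N
B(1): 23·1+23=46≡20 → U
E(4): 23·4+23=115≡11 → L
H(7): 23·7+23=184≡2 → C
V(21): 23·21+23=506≡12 → M

KNULCM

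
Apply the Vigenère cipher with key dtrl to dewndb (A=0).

Repeat the key across the message: dtrldt
d(3)+d(3): 6 → g
e(4)+t(19): 23 → x
w(22)+r(17): 39≡13 → n
n(13)+l(11): 24 → y
d(3)+d(3): 6 → g
b(1)+t(19): 20 → u

gxnygu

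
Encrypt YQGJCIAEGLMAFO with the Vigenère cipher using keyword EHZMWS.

Repeat the key across the message: EHZMWSEHZMWSEH
Y(24)+E(4): 28≡2 → C
Q(16)+H(7): 23 → X
G(6)+Z(25): 31≡5 → F
J(9)+M(12): 21 → V
C(2)+W(22): 24 → Y
I(8)+S(18): 26≡0 → A
A(0)+E(4): 4 → E
E(4)+H(7): 11 → L
G(6)+Z(25): 31≡5 → F
L(11)+M(12): 23 → X
M(12)+W(22): 34≡8 → I
A(0)+S(18): 18 → S
F(5)+E(4): 9 → J
O(14)+H(7): 21 → V

CXFVYAELFXISJV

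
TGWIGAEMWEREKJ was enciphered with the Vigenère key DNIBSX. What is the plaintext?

QTOHODBZODZHHW

Repeat the key across the ciphertext: DNIBSXDNIBSXDN
T(19)−D(3): 16 → Q
G(6)−N(13): -7≡19 → T
W(22)−I(8): 14 → O
I(8)−B(1): 7 → H
G(6)−S(18): -12≡14 → O
A(0)−X(23): -23≡3 → D
E(4)−D(3): 1 → B
M(12)−N(13): -1≡25 → Z
W(22)−I(8): 14 → O
E(4)−B(1): 3 → D
R(17)−S(18): -1≡25 → Z
E(4)−X(23): -19≡7 → H
K(10)−D(3): 7 → H
J(9)−N(13): -4≡22 → W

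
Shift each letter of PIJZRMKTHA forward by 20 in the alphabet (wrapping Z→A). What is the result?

JCDTLGENBU

P(15): 15+20=35≡9 → J
I(8): 8+20=28≡2 → C
J(9): 9+20=29≡3 → D
Z(25): 25+20=45≡19 → T
R(17): 17+20=37≡11 → L
M(12): 12+20=32≡6 → G
K(10): 10+20=30≡4 → E
T(19): 19+20=39≡13 → N
H(7): 7+20=27≡1 → B
A(0): 0+20=20 → U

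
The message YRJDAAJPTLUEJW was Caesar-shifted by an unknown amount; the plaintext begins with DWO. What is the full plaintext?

DWOIFFOUYQZJOB

From the crib: Y(24)−D(3)=21, so the shift is 21.
Subtract 21 from each ciphertext letter:
Y(24): 24−21=3 → D
R(17): 17−21=-4≡22 → W
J(9): 9−21=-12≡14 → O
D(3): 3−21=-18≡8 → I
A(0): 0−21=-21≡5 → F
A(0): 0−21=-21≡5 → F
J(9): 9−21=-12≡14 → O
P(15): 15−21=-6≡20 → U
T(19): 19−21=-2≡24 → Y
L(11): 11−21=-10≡16 → Q
U(20): 20−21=-1≡25 → Z
E(4): 4−21=-17≡9 → J
J(9): 9−21=-12≡14 → O
W(22): 22−21=1 → B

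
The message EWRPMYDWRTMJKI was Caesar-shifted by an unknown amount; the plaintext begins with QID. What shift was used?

14

From the crib: E(4)−Q(16)=-12≡14, so the shift is 14.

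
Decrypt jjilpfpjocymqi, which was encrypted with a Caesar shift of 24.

llknrhrlqeaosk

j(9): 9−24=-15≡11 → l
j(9): 9−24=-15≡11 → l
i(8): 8−24=-16≡10 → k
l(11): 11−24=-13≡13 → n
p(15): 15−24=-9≡17 → r
f(5): 5−24=-19≡7 → h
p(15): 15−24=-9≡17 → r
j(9): 9−24=-15≡11 → l
o(14): 14−24=-10≡16 → q
c(2): 2−24=-22≡4 → e
y(24): 24−24=0 → a
m(12): 12−24=-12≡14 → o
q(16): 16−24=-8≡18 → s
i(8): 8−24=-16≡10 → k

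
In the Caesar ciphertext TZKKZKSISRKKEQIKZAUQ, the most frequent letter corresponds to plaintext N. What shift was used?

The most frequent ciphertext letter is K (appears 6 times).
K is position 10; N is position 13.
Shift = -3≡23.

23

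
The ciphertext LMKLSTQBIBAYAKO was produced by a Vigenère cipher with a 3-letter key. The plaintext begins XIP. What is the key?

Subtract each crib letter from the matching ciphertext letter (mod 26):
L(11)−X(23)=-12≡14 → O
M(12)−I(8)=4 → E
K(10)−P(15)=-5≡21 → V

OEV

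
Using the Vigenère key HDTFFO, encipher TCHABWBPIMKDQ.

AFAFGKISBRPRX

Repeat the key across the message: HDTFFOHDTFFOH
T(19)+H(7): 26≡0 → A
C(2)+D(3): 5 → F
H(7)+T(19): 26≡0 → A
A(0)+F(5): 5 → F
B(1)+F(5): 6 → G
W(22)+O(14): 36≡10 → K
B(1)+H(7): 8 → I
P(15)+D(3): 18 → S
I(8)+T(19): 27≡1 → B
M(12)+F(5): 17 → R
K(10)+F(5): 15 → P
D(3)+O(14): 17 → R
Q(16)+H(7): 23 → X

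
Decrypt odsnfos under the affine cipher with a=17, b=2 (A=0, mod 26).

qxetrqe

The inverse of 17 mod 26 is 23, since 17·23=391≡1. Apply D(y)=23·(y−2) mod 26:
o(14): 23·(14−2)=276≡16 → q
d(3): 23·(3−2)=23 → x
s(18): 23·(18−2)=368≡4 → e
n(13): 23·(13−2)=253≡19 → t
f(5): 23·(5−2)=69≡17 → r
o(14): 23·(14−2)=276≡16 → q
s(18): 23·(18−2)=368≡4 → e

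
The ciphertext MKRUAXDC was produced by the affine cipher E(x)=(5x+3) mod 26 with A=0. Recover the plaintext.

HRITPEAF

The inverse of 5 mod 26 is 21, since 5·21=105≡1. Apply D(y)=21·(y−3) mod 26:
M(12): 21·(12−3)=189≡7 → H
K(10): 21·(10−3)=147≡17 → R
R(17): 21·(17−3)=294≡8 → I
U(20): 21·(20−3)=357≡19 → T
A(0): 21·(0−3)=-63≡15 → P
X(23): 21·(23−3)=420≡4 → E
D(3): 21·(3−3)=0 → A
C(2): 21·(2−3)=-21≡5 → F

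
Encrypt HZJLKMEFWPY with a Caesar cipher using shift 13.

UMWYXZRSJCL

H(7): 7+13=20 → U
Z(25): 25+13=38≡12 → M
J(9): 9+13=22 → W
L(11): 11+13=24 → Y
K(10): 10+13=23 → X
M(12): 12+13=25 → Z
E(4): 4+13=17 → R
F(5): 5+13=18 → S
W(22): 22+13=35≡9 → J
P(15): 15+13=28≡2 → C
Y(24): 24+13=37≡11 → L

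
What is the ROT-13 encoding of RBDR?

EOQE

R(17): 17+13=30≡4 → E
B(1): 1+13=14 → O
D(3): 3+13=16 → Q
R(17): 17+13=30≡4 → E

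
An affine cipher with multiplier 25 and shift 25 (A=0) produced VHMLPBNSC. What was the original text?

ESNOKYMHX

The inverse of 25 mod 26 is 25, since 25·25=625≡1. Apply D(y)=25·(y−25) mod 26:
V(21): 25·(21−25)=-100≡4 → E
H(7): 25·(7−25)=-450≡18 → S
M(12): 25·(12−25)=-325≡13 → N
L(11): 25·(11−25)=-350≡14 → O
P(15): 25·(15−25)=-250≡10 → K
B(1): 25·(1−25)=-600≡24 → Y
N(13): 25·(13−25)=-300≡12 → M
S(18): 25·(18−25)=-175≡7 → H
C(2): 25·(2−25)=-575≡23 → X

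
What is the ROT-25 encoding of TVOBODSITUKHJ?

SUNANCRHSTJGI

T(19): 19+25=44≡18 → S
V(21): 21+25=46≡20 → U
O(14): 14+25=39≡13 → N
B(1): 1+25=26≡0 → A
O(14): 14+25=39≡13 → N
D(3): 3+25=28≡2 → C
S(18): 18+25=43≡17 → R
I(8): 8+25=33≡7 → H
T(19): 19+25=44≡18 → S
U(20): 20+25=45≡19 → T
K(10): 10+25=35≡9 → J
H(7): 7+25=32≡6 → G
J(9): 9+25=34≡8 → I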